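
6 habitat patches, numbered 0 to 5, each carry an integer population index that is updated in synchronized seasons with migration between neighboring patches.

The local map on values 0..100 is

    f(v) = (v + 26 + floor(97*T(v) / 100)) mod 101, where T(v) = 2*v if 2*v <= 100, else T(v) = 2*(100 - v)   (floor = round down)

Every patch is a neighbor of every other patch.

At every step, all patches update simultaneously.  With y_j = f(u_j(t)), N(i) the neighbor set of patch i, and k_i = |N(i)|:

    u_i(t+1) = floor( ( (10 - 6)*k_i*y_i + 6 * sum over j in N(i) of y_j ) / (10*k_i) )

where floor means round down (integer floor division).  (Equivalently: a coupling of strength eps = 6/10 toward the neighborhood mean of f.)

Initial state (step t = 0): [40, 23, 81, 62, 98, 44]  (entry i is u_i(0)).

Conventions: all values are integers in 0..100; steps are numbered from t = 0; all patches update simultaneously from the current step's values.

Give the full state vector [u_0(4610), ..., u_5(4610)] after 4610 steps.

Simulating step by step:
t=0: [40, 23, 81, 62, 98, 44]
t=1: [49, 64, 49, 54, 45, 53]
t=2: [66, 63, 66, 65, 62, 66]
t=3: [56, 57, 56, 57, 58, 56]
t=4: [65, 65, 65, 65, 64, 65]
t=5: [57, 57, 57, 57, 57, 57]
t=6: [65, 65, 65, 65, 65, 65]
t=7: [57, 57, 57, 57, 57, 57]

Answer: [65, 65, 65, 65, 65, 65]
Key observation: The state at step 5, [57, 57, 57, 57, 57, 57], reappears at step 7: the system is in a cycle of period 2 from step 5 on.  Therefore the state at step 4610 equals the state at step 5 + ((4610 - 5) mod 2) = 6, which is [65, 65, 65, 65, 65, 65].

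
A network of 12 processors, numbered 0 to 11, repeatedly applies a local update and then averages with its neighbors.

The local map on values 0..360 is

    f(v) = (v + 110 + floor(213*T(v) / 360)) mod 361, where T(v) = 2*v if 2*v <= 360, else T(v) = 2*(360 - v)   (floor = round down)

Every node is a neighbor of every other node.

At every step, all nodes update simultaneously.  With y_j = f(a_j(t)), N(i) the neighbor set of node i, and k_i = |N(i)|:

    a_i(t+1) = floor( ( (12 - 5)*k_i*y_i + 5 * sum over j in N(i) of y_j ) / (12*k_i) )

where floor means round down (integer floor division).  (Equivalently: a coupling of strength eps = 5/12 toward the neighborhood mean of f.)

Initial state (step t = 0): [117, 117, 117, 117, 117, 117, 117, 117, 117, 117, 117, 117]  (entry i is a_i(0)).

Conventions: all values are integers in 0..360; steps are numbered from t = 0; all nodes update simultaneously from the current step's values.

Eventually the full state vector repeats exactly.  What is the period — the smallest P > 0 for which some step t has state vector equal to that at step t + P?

Simulating step by step:
t=0: [117, 117, 117, 117, 117, 117, 117, 117, 117, 117, 117, 117]
t=1: [4, 4, 4, 4, 4, 4, 4, 4, 4, 4, 4, 4]
t=2: [118, 118, 118, 118, 118, 118, 118, 118, 118, 118, 118, 118]
t=3: [6, 6, 6, 6, 6, 6, 6, 6, 6, 6, 6, 6]
t=4: [123, 123, 123, 123, 123, 123, 123, 123, 123, 123, 123, 123]
t=5: [17, 17, 17, 17, 17, 17, 17, 17, 17, 17, 17, 17]
t=6: [147, 147, 147, 147, 147, 147, 147, 147, 147, 147, 147, 147]
t=7: [69, 69, 69, 69, 69, 69, 69, 69, 69, 69, 69, 69]
t=8: [260, 260, 260, 260, 260, 260, 260, 260, 260, 260, 260, 260]
t=9: [127, 127, 127, 127, 127, 127, 127, 127, 127, 127, 127, 127]
t=10: [26, 26, 26, 26, 26, 26, 26, 26, 26, 26, 26, 26]
t=11: [166, 166, 166, 166, 166, 166, 166, 166, 166, 166, 166, 166]
t=12: [111, 111, 111, 111, 111, 111, 111, 111, 111, 111, 111, 111]
t=13: [352, 352, 352, 352, 352, 352, 352, 352, 352, 352, 352, 352]
t=14: [110, 110, 110, 110, 110, 110, 110, 110, 110, 110, 110, 110]
t=15: [350, 350, 350, 350, 350, 350, 350, 350, 350, 350, 350, 350]
t=16: [110, 110, 110, 110, 110, 110, 110, 110, 110, 110, 110, 110]

Answer: 2
Key observation: The state at step 14, [110, 110, 110, 110, 110, 110, 110, 110, 110, 110, 110, 110], reappears at step 16 — and no state repeats earlier — so the cycle the system enters has period 2.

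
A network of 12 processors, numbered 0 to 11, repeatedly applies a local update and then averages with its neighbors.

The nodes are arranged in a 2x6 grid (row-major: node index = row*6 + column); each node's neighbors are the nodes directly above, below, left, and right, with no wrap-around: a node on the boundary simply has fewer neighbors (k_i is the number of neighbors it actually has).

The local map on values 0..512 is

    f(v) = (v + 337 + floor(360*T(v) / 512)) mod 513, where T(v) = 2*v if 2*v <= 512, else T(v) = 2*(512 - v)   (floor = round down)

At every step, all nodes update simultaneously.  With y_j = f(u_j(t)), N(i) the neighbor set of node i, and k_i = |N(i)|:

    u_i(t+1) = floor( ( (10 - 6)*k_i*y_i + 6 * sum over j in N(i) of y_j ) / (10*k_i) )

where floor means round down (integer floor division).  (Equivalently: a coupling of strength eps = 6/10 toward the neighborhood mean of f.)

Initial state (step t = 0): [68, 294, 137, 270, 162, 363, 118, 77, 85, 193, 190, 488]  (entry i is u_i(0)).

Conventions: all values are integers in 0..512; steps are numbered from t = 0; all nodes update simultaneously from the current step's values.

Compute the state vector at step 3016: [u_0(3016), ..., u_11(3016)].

Answer: [387, 387, 387, 387, 387, 387, 387, 387, 387, 387, 387, 387]
Key observation: The state at step 7, [386, 386, 386, 386, 386, 386, 386, 386, 386, 386, 386, 386], reappears at step 9: the system is in a cycle of period 2 from step 7 on.  Therefore the state at step 3016 equals the state at step 7 + ((3016 - 7) mod 2) = 8, which is [387, 387, 387, 387, 387, 387, 387, 387, 387, 387, 387, 387].

Derivation:
t=0: [68, 294, 137, 270, 162, 363, 118, 77, 85, 193, 190, 488]
t=1: [359, 302, 238, 304, 307, 325, 195, 115, 101, 263, 281, 341]
t=2: [373, 347, 340, 418, 419, 411, 266, 196, 213, 358, 423, 414]
t=3: [408, 379, 384, 384, 373, 375, 380, 352, 354, 375, 378, 374]
t=4: [384, 389, 390, 389, 390, 391, 389, 396, 396, 392, 391, 391]
t=5: [386, 385, 384, 384, 385, 385, 385, 383, 383, 384, 384, 385]
t=6: [387, 387, 387, 387, 387, 387, 387, 387, 388, 388, 387, 387]
t=7: [386, 386, 386, 386, 386, 386, 386, 386, 386, 386, 386, 386]
t=8: [387, 387, 387, 387, 387, 387, 387, 387, 387, 387, 387, 387]
t=9: [386, 386, 386, 386, 386, 386, 386, 386, 386, 386, 386, 386]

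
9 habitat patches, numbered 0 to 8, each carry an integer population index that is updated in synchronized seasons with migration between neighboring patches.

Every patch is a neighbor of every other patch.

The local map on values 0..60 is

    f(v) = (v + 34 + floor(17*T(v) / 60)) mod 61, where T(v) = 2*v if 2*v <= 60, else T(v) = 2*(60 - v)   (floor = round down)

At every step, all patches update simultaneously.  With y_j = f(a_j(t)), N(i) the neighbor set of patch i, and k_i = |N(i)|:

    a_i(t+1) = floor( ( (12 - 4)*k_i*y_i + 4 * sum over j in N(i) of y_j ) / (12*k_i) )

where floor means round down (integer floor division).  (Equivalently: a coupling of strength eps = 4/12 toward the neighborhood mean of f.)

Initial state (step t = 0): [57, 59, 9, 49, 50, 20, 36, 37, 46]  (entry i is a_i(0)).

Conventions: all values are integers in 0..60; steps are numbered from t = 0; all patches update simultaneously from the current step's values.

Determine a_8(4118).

Simulating step by step:
t=0: [57, 59, 9, 49, 50, 20, 36, 37, 46]
t=1: [29, 30, 40, 27, 27, 12, 23, 24, 26]
t=2: [18, 19, 22, 16, 16, 39, 12, 13, 15]
t=3: [13, 14, 17, 49, 49, 27, 45, 46, 48]
t=4: [47, 47, 50, 30, 30, 22, 29, 29, 30]
t=5: [24, 24, 25, 20, 20, 12, 18, 18, 20]
t=6: [10, 10, 11, 6, 6, 36, 4, 4, 6]
t=7: [46, 46, 47, 42, 42, 29, 40, 40, 42]
t=8: [25, 25, 26, 24, 24, 20, 24, 24, 24]
t=9: [11, 11, 11, 10, 10, 6, 10, 10, 10]
t=10: [50, 50, 50, 49, 49, 45, 49, 49, 49]
t=11: [27, 27, 27, 27, 27, 26, 27, 27, 27]
t=12: [14, 14, 14, 14, 14, 13, 14, 14, 14]
t=13: [54, 54, 54, 54, 54, 54, 54, 54, 54]
t=14: [30, 30, 30, 30, 30, 30, 30, 30, 30]
t=15: [20, 20, 20, 20, 20, 20, 20, 20, 20]
t=16: [4, 4, 4, 4, 4, 4, 4, 4, 4]
t=17: [40, 40, 40, 40, 40, 40, 40, 40, 40]
t=18: [24, 24, 24, 24, 24, 24, 24, 24, 24]
t=19: [10, 10, 10, 10, 10, 10, 10, 10, 10]
t=20: [49, 49, 49, 49, 49, 49, 49, 49, 49]
t=21: [28, 28, 28, 28, 28, 28, 28, 28, 28]
t=22: [16, 16, 16, 16, 16, 16, 16, 16, 16]
t=23: [59, 59, 59, 59, 59, 59, 59, 59, 59]
t=24: [32, 32, 32, 32, 32, 32, 32, 32, 32]
t=25: [20, 20, 20, 20, 20, 20, 20, 20, 20]

Answer: a_8(4118) = 24
Key observation: The state at step 15, [20, 20, 20, 20, 20, 20, 20, 20, 20], reappears at step 25: the system is in a cycle of period 10 from step 15 on.  Therefore the state at step 4118 equals the state at step 15 + ((4118 - 15) mod 10) = 18, which is [24, 24, 24, 24, 24, 24, 24, 24, 24].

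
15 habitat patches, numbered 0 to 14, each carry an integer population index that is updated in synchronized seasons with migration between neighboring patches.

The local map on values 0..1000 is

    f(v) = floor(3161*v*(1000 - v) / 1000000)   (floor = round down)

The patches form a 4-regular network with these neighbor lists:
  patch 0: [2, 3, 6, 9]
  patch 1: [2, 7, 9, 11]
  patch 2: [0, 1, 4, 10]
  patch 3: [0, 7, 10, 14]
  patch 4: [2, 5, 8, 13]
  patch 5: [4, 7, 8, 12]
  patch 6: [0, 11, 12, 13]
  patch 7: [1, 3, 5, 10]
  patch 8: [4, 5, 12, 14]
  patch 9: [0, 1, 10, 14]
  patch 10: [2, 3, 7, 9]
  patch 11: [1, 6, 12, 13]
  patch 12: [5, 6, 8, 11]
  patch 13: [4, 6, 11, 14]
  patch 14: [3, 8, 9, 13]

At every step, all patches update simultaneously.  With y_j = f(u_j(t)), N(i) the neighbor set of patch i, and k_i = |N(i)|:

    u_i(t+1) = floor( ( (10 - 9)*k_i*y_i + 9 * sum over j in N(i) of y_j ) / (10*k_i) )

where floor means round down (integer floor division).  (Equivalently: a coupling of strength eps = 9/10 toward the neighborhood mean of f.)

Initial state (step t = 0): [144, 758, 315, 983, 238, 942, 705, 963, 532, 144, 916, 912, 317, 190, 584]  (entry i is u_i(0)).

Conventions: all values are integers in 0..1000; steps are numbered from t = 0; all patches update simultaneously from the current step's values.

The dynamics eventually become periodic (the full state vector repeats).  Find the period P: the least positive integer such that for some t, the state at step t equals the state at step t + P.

Answer: 2
Key observation: The state at step 14, [787, 787, 787, 787, 787, 787, 787, 787, 787, 787, 787, 787, 787, 787, 787], reappears at step 16 — and no state repeats earlier — so the cycle the system enters has period 2.

Derivation:
t=0: [144, 758, 315, 983, 238, 942, 705, 963, 532, 144, 916, 912, 317, 190, 584]
t=1: [439, 381, 469, 345, 535, 502, 473, 246, 572, 483, 302, 566, 488, 554, 462]
t=2: [770, 735, 748, 704, 783, 739, 781, 714, 786, 748, 713, 775, 782, 783, 766]
t=3: [593, 598, 589, 609, 564, 567, 545, 633, 559, 596, 625, 556, 555, 547, 578]
t=4: [764, 759, 760, 751, 775, 768, 776, 754, 776, 758, 751, 776, 779, 778, 768]
t=5: [573, 573, 572, 578, 557, 558, 551, 581, 554, 575, 583, 553, 551, 552, 565]
t=6: [774, 773, 773, 771, 778, 777, 779, 772, 779, 772, 770, 779, 780, 779, 776]
t=7: [552, 552, 552, 554, 547, 546, 545, 554, 545, 553, 556, 545, 544, 545, 550]
t=8: [781, 781, 781, 781, 782, 782, 782, 781, 783, 781, 780, 782, 783, 782, 782]
t=9: [539, 539, 540, 540, 538, 538, 538, 540, 537, 540, 540, 538, 537, 538, 538]
t=10: [785, 785, 785, 785, 785, 785, 785, 785, 785, 785, 785, 785, 785, 785, 785]
t=11: [533, 533, 533, 533, 533, 533, 533, 533, 533, 533, 533, 533, 533, 533, 533]
t=12: [786, 786, 786, 786, 786, 786, 786, 786, 786, 786, 786, 786, 786, 786, 786]
t=13: [531, 531, 531, 531, 531, 531, 531, 531, 531, 531, 531, 531, 531, 531, 531]
t=14: [787, 787, 787, 787, 787, 787, 787, 787, 787, 787, 787, 787, 787, 787, 787]
t=15: [529, 529, 529, 529, 529, 529, 529, 529, 529, 529, 529, 529, 529, 529, 529]
t=16: [787, 787, 787, 787, 787, 787, 787, 787, 787, 787, 787, 787, 787, 787, 787]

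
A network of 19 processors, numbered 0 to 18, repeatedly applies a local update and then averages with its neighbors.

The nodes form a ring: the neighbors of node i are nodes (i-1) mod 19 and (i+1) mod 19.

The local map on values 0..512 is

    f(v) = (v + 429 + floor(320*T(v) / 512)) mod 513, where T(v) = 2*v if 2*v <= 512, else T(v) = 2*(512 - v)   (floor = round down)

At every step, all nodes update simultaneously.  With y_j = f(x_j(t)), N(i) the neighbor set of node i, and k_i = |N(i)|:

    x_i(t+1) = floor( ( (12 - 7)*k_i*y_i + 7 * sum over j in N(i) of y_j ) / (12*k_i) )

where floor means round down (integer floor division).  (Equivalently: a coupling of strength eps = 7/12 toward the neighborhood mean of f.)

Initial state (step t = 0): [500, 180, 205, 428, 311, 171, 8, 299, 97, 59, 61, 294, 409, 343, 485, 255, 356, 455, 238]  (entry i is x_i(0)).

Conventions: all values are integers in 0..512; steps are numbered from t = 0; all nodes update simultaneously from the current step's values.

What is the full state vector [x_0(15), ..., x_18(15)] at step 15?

Simulating step by step:
t=0: [500, 180, 205, 428, 311, 171, 8, 299, 97, 59, 61, 294, 409, 343, 485, 255, 356, 455, 238]
t=1: [404, 369, 381, 436, 417, 394, 414, 369, 210, 74, 176, 348, 466, 454, 460, 466, 466, 451, 442]
t=2: [454, 459, 457, 451, 451, 453, 456, 437, 320, 238, 290, 414, 448, 440, 440, 439, 440, 442, 447]
t=3: [442, 441, 441, 442, 442, 442, 443, 453, 459, 467, 464, 458, 446, 445, 446, 446, 445, 445, 443]
t=4: [445, 445, 445, 445, 445, 445, 444, 442, 440, 439, 440, 441, 443, 444, 444, 444, 444, 444, 444]
t=5: [444, 444, 444, 444, 444, 444, 444, 445, 445, 446, 445, 445, 445, 445, 445, 445, 445, 445, 444]
t=6: [445, 445, 445, 445, 445, 445, 444, 444, 444, 444, 444, 444, 444, 444, 444, 444, 444, 444, 444]
t=7: [444, 444, 444, 444, 444, 444, 444, 445, 445, 445, 445, 445, 445, 445, 445, 445, 445, 445, 444]
t=8: [445, 445, 445, 445, 445, 445, 444, 444, 444, 444, 444, 444, 444, 444, 444, 444, 444, 444, 444]
t=9: [444, 444, 444, 444, 444, 444, 444, 445, 445, 445, 445, 445, 445, 445, 445, 445, 445, 445, 444]
t=10: [445, 445, 445, 445, 445, 445, 444, 444, 444, 444, 444, 444, 444, 444, 444, 444, 444, 444, 444]
t=11: [444, 444, 444, 444, 444, 444, 444, 445, 445, 445, 445, 445, 445, 445, 445, 445, 445, 445, 444]
t=12: [445, 445, 445, 445, 445, 445, 444, 444, 444, 444, 444, 444, 444, 444, 444, 444, 444, 444, 444]
t=13: [444, 444, 444, 444, 444, 444, 444, 445, 445, 445, 445, 445, 445, 445, 445, 445, 445, 445, 444]
t=14: [445, 445, 445, 445, 445, 445, 444, 444, 444, 444, 444, 444, 444, 444, 444, 444, 444, 444, 444]
t=15: [444, 444, 444, 444, 444, 444, 444, 445, 445, 445, 445, 445, 445, 445, 445, 445, 445, 445, 444]

Answer: [444, 444, 444, 444, 444, 444, 444, 445, 445, 445, 445, 445, 445, 445, 445, 445, 445, 445, 444]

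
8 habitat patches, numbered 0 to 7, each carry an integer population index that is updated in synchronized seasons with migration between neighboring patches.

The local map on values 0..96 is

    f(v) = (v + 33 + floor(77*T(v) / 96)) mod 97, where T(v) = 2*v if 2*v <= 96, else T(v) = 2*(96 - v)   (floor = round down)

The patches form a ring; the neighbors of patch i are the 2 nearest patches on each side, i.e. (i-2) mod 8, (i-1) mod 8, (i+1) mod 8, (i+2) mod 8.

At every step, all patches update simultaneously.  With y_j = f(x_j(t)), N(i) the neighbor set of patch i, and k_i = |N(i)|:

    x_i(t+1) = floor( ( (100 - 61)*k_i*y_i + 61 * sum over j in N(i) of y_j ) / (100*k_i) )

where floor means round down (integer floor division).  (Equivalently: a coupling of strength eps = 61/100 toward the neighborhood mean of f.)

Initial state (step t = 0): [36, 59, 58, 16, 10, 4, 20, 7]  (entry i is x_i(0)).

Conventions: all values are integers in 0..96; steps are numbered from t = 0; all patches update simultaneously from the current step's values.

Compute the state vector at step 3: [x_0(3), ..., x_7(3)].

Simulating step by step:
t=0: [36, 59, 58, 16, 10, 4, 20, 7]
t=1: [48, 52, 54, 60, 62, 57, 60, 52]
t=2: [58, 57, 56, 54, 53, 54, 55, 57]
t=3: [54, 55, 55, 56, 56, 56, 55, 55]

Answer: [54, 55, 55, 56, 56, 56, 55, 55]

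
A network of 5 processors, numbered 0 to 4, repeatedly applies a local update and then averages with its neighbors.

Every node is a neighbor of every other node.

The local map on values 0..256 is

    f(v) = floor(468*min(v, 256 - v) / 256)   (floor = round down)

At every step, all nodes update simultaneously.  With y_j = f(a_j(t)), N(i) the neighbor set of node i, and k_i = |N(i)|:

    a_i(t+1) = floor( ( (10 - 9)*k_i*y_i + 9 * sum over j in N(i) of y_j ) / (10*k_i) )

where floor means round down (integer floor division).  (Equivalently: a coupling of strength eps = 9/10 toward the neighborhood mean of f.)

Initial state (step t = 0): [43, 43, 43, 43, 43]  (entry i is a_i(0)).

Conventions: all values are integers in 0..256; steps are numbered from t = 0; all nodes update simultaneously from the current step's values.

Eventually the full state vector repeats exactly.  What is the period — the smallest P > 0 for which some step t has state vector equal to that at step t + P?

Answer: 20
Key observation: The state at step 16, [135, 135, 135, 135, 135], reappears at step 36 — and no state repeats earlier — so the cycle the system enters has period 20.

Derivation:
t=0: [43, 43, 43, 43, 43]
t=1: [78, 78, 78, 78, 78]
t=2: [142, 142, 142, 142, 142]
t=3: [208, 208, 208, 208, 208]
t=4: [87, 87, 87, 87, 87]
t=5: [159, 159, 159, 159, 159]
t=6: [177, 177, 177, 177, 177]
t=7: [144, 144, 144, 144, 144]
t=8: [204, 204, 204, 204, 204]
t=9: [95, 95, 95, 95, 95]
t=10: [173, 173, 173, 173, 173]
t=11: [151, 151, 151, 151, 151]
t=12: [191, 191, 191, 191, 191]
t=13: [118, 118, 118, 118, 118]
t=14: [215, 215, 215, 215, 215]
t=15: [74, 74, 74, 74, 74]
t=16: [135, 135, 135, 135, 135]
t=17: [221, 221, 221, 221, 221]
t=18: [63, 63, 63, 63, 63]
t=19: [115, 115, 115, 115, 115]
t=20: [210, 210, 210, 210, 210]
t=21: [84, 84, 84, 84, 84]
t=22: [153, 153, 153, 153, 153]
t=23: [188, 188, 188, 188, 188]
t=24: [124, 124, 124, 124, 124]
t=25: [226, 226, 226, 226, 226]
t=26: [54, 54, 54, 54, 54]
t=27: [98, 98, 98, 98, 98]
t=28: [179, 179, 179, 179, 179]
t=29: [140, 140, 140, 140, 140]
t=30: [212, 212, 212, 212, 212]
t=31: [80, 80, 80, 80, 80]
t=32: [146, 146, 146, 146, 146]
t=33: [201, 201, 201, 201, 201]
t=34: [100, 100, 100, 100, 100]
t=35: [182, 182, 182, 182, 182]
t=36: [135, 135, 135, 135, 135]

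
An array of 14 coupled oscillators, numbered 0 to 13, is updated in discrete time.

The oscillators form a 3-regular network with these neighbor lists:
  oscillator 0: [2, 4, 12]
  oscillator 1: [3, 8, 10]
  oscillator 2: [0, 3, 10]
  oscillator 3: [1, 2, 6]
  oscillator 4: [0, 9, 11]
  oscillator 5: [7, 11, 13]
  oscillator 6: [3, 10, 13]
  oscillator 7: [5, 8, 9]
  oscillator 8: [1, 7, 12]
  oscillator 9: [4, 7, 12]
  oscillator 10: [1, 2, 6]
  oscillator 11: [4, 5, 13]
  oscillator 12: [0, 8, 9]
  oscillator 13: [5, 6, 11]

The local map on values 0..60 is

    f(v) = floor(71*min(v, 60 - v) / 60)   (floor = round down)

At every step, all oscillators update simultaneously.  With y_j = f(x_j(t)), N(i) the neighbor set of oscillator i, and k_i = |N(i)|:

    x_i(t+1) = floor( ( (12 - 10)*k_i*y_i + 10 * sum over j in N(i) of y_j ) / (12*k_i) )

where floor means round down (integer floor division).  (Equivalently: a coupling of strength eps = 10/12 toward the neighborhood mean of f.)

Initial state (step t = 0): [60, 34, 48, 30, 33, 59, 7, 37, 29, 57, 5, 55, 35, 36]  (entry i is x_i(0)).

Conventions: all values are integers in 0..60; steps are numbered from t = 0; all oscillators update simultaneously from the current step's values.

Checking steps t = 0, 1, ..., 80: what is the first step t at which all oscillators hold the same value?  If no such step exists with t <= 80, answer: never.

Simulating step by step:
t=0: [60, 34, 48, 30, 33, 59, 7, 37, 29, 57, 5, 55, 35, 36]  (not all equal)
t=1: [20, 25, 13, 20, 7, 16, 20, 15, 29, 24, 15, 17, 15, 8]  (not all equal)
t=2: [14, 25, 20, 22, 21, 15, 17, 25, 23, 16, 21, 13, 26, 18]  (not all equal)
t=3: [24, 26, 22, 24, 17, 20, 23, 22, 28, 26, 24, 19, 21, 17]  (not all equal)
t=4: [24, 29, 27, 27, 25, 22, 25, 28, 27, 24, 27, 21, 29, 23]  (not all equal)
t=5: [30, 31, 30, 31, 27, 27, 29, 29, 33, 31, 31, 26, 29, 26]  (not all equal)
t=6: [33, 33, 34, 34, 32, 31, 32, 32, 33, 33, 34, 30, 33, 31]  (not all equal)
t=7: [31, 30, 30, 31, 32, 34, 31, 32, 31, 32, 31, 33, 31, 34]  (not all equal)
t=8: [34, 34, 34, 34, 32, 31, 32, 32, 34, 33, 34, 31, 33, 31]  (not all equal)
t=9: [31, 30, 30, 30, 31, 33, 31, 31, 31, 32, 30, 33, 30, 33]  (not all equal)
t=10: [34, 34, 34, 34, 32, 31, 33, 32, 34, 34, 34, 31, 33, 31]  (not all equal)
t=11: [31, 30, 30, 30, 31, 33, 31, 31, 31, 31, 30, 33, 30, 33]  (not all equal)
t=12: [34, 34, 34, 34, 33, 31, 33, 33, 34, 34, 34, 31, 34, 31]  (not all equal)
t=13: [30, 30, 30, 30, 31, 33, 31, 31, 30, 30, 30, 33, 30, 33]  (not all equal)
t=14: [34, 35, 35, 34, 33, 31, 33, 33, 34, 34, 34, 31, 35, 31]  (not all equal)
t=15: [29, 29, 29, 29, 31, 33, 31, 31, 29, 30, 29, 33, 29, 33]  (not all equal)
t=16: [34, 34, 34, 34, 33, 31, 33, 33, 34, 34, 34, 31, 34, 31]  (not all equal)

Answer: never
Key observation: The state at step 12 reappears at step 16 — the system is in a cycle of period 4 from step 12 on.  No step 0..16 is synchronized, and the cycle repeats forever, so no step up to 80 (or ever) has all oscillators equal.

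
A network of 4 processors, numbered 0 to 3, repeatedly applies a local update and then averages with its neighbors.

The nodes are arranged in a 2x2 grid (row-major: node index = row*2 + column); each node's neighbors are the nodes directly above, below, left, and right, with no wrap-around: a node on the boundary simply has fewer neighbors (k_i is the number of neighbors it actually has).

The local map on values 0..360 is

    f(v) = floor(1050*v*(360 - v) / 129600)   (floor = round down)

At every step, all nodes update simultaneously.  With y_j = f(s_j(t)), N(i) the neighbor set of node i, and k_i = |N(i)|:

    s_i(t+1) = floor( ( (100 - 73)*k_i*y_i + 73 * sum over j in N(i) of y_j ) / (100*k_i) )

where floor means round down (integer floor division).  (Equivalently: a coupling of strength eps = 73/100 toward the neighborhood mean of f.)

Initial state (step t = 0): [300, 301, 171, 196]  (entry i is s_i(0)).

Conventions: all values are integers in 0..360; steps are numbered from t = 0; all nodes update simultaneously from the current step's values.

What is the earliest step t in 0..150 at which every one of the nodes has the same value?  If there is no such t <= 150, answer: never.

Answer: 4
Key observation: Synchronization is absorbing here: once all nodes are equal they stay equal, and step 4 is the first all-equal step.

Derivation:
t=0: [300, 301, 171, 196]  (not all equal)
t=1: [186, 186, 218, 217]  (not all equal)
t=2: [257, 257, 254, 254]  (not all equal)
t=3: [215, 215, 216, 216]  (not all equal)
t=4: [252, 252, 252, 252]  (all equal)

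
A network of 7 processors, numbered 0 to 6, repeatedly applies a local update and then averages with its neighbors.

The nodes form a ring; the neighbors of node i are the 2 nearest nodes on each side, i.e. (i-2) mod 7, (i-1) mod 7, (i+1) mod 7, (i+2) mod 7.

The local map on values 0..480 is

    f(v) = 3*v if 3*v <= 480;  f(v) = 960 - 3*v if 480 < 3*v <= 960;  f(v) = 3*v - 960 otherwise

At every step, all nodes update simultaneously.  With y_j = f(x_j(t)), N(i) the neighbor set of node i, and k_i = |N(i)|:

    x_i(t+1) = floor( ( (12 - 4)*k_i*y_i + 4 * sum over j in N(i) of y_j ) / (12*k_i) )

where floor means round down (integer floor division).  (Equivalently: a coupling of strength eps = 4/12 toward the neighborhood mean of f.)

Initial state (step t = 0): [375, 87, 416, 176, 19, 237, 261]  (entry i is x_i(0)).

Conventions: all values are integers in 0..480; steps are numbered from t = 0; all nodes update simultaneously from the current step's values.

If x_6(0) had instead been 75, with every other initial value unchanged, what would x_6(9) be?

Answer: x_6(9) = 60
Key observation: This trace re-runs the system from the modified initial state.

Derivation:
t=0: [375, 87, 416, 176, 19, 237, 75]
t=1: [195, 266, 268, 359, 137, 239, 211]
t=2: [324, 189, 192, 159, 344, 264, 317]
t=3: [87, 335, 335, 402, 134, 159, 59]
t=4: [236, 90, 109, 244, 346, 408, 216]
t=5: [265, 273, 287, 230, 146, 248, 280]
t=6: [158, 148, 150, 254, 350, 226, 160]
t=7: [454, 429, 400, 237, 177, 291, 427]
t=8: [349, 319, 277, 256, 360, 174, 317]
t=9: [106, 36, 119, 185, 144, 326, 60]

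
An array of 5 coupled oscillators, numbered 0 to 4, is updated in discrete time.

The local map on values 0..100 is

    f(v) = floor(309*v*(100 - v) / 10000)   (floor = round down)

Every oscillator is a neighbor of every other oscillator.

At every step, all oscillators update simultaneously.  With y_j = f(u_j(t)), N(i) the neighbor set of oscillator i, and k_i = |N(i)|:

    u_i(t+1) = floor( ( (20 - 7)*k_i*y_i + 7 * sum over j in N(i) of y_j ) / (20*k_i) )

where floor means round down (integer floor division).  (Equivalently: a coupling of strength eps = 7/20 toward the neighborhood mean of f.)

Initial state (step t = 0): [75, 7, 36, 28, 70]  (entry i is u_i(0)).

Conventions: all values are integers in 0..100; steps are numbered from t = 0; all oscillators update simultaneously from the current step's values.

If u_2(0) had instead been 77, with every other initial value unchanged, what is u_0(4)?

Simulating step by step:
t=0: [75, 7, 77, 28, 70]
t=1: [54, 33, 52, 57, 58]
t=2: [75, 70, 75, 74, 74]
t=3: [57, 61, 57, 59, 59]
t=4: [74, 73, 74, 74, 74]

Answer: u_0(4) = 74
Key observation: This trace re-runs the system from the modified initial state.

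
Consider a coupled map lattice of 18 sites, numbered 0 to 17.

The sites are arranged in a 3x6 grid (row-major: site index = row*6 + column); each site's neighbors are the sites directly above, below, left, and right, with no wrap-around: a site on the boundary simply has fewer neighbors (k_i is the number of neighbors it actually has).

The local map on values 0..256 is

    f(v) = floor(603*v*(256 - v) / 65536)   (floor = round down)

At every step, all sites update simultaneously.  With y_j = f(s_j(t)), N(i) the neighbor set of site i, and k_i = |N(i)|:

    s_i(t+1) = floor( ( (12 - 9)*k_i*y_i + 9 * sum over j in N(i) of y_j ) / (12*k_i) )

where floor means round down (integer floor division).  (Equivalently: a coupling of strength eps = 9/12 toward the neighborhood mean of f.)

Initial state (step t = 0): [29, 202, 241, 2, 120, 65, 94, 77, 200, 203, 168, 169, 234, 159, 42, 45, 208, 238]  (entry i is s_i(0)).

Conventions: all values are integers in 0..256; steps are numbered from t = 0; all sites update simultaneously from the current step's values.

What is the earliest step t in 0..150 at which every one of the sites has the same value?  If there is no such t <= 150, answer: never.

Answer: 5
Key observation: Synchronization is absorbing here: once all sites are equal they stay equal, and step 5 is the first all-equal step.

Derivation:
t=0: [29, 202, 241, 2, 120, 65, 94, 77, 200, 203, 168, 169, 234, 159, 42, 45, 208, 238]  (not all equal)
t=1: [105, 79, 60, 71, 101, 135, 93, 122, 89, 86, 122, 106, 117, 99, 103, 89, 88, 94]  (not all equal)
t=2: [136, 132, 123, 126, 141, 146, 145, 139, 134, 135, 142, 146, 143, 146, 139, 137, 140, 140]  (not all equal)
t=3: [149, 149, 150, 149, 148, 147, 148, 148, 149, 149, 148, 147, 147, 148, 149, 149, 149, 148]  (not all equal)
t=4: [146, 146, 146, 146, 146, 147, 146, 146, 146, 146, 146, 147, 147, 146, 146, 146, 146, 146]  (not all equal)
t=5: [147, 147, 147, 147, 147, 147, 147, 147, 147, 147, 147, 147, 147, 147, 147, 147, 147, 147]  (all equal)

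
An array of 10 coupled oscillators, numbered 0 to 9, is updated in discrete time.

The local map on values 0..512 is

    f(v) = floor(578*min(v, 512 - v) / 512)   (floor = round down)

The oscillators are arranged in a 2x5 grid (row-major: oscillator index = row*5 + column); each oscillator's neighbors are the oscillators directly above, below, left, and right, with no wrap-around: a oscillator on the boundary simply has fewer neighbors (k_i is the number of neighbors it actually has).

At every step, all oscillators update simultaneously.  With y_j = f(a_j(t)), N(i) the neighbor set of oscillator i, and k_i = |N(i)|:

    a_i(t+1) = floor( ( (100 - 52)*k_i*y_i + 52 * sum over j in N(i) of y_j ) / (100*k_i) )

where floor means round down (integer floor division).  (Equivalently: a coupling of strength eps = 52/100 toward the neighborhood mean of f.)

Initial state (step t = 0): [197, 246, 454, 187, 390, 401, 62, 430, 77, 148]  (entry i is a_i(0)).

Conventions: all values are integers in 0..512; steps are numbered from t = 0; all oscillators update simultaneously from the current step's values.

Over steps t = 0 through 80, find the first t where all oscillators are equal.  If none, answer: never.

Answer: 40
Key observation: Synchronization is absorbing here: once all oscillators are equal they stay equal, and step 40 is the first all-equal step.

Derivation:
t=0: [197, 246, 454, 187, 390, 401, 62, 430, 77, 148]  (not all equal)
t=1: [211, 194, 131, 151, 164, 135, 118, 82, 122, 138]  (not all equal)
t=2: [210, 194, 153, 162, 173, 169, 144, 116, 138, 158]  (not all equal)
t=3: [220, 204, 174, 177, 187, 194, 171, 147, 159, 176]  (not all equal)
t=4: [235, 220, 197, 197, 204, 219, 199, 177, 183, 196]  (not all equal)
t=5: [255, 242, 222, 220, 225, 245, 227, 208, 210, 219]  (not all equal)
t=6: [280, 268, 250, 247, 250, 273, 258, 241, 240, 246]  (not all equal)
t=7: [266, 275, 278, 278, 279, 271, 278, 275, 272, 276]  (not all equal)
t=8: [273, 267, 265, 264, 264, 271, 266, 266, 267, 266]  (not all equal)
t=9: [271, 275, 277, 278, 278, 272, 275, 277, 276, 277]  (not all equal)
t=10: [270, 267, 265, 264, 264, 269, 267, 265, 265, 265]  (not all equal)
t=11: [274, 275, 277, 278, 278, 274, 276, 277, 278, 278]  (not all equal)
t=12: [267, 266, 265, 264, 264, 267, 266, 265, 264, 264]  (not all equal)
t=13: [276, 277, 278, 278, 279, 276, 277, 278, 278, 279]  (not all equal)
t=14: [265, 265, 264, 263, 263, 265, 265, 264, 263, 263]  (not all equal)
t=15: [278, 278, 279, 280, 281, 278, 278, 279, 280, 281]  (not all equal)
t=16: [264, 263, 262, 261, 260, 264, 263, 262, 261, 260]  (not all equal)
t=17: [279, 280, 282, 283, 283, 279, 280, 282, 283, 283]  (not all equal)
t=18: [262, 261, 259, 258, 258, 262, 261, 259, 258, 258]  (not all equal)
t=19: [282, 283, 284, 285, 286, 282, 283, 284, 285, 286]  (not all equal)
t=20: [258, 258, 257, 256, 255, 258, 258, 257, 256, 255]  (not all equal)
t=21: [286, 286, 287, 288, 287, 286, 286, 287, 288, 287]  (not all equal)
t=22: [255, 254, 253, 252, 253, 255, 254, 253, 252, 253]  (not all equal)
t=23: [286, 286, 285, 284, 284, 286, 286, 285, 284, 284]  (not all equal)
t=24: [255, 255, 256, 256, 257, 255, 255, 256, 256, 257]  (not all equal)
t=25: [287, 287, 288, 288, 287, 287, 287, 288, 288, 287]  (not all equal)
t=26: [254, 253, 252, 252, 253, 254, 253, 252, 252, 253]  (not all equal)
t=27: [285, 285, 284, 284, 284, 285, 285, 284, 284, 284]  (not all equal)
t=28: [256, 256, 256, 257, 257, 256, 256, 256, 257, 257]  (not all equal)
t=29: [289, 289, 288, 287, 287, 289, 289, 288, 287, 287]  (not all equal)
t=30: [251, 251, 252, 253, 254, 251, 251, 252, 253, 254]  (not all equal)
t=31: [283, 283, 284, 285, 285, 283, 283, 284, 285, 285]  (not all equal)
t=32: [258, 257, 257, 256, 256, 258, 257, 257, 256, 256]  (not all equal)
t=33: [286, 286, 287, 288, 289, 286, 286, 287, 288, 289]  (not all equal)
t=34: [255, 254, 253, 252, 251, 255, 254, 253, 252, 251]  (not all equal)
t=35: [286, 286, 285, 284, 283, 286, 286, 285, 284, 283]  (not all equal)
t=36: [255, 255, 256, 257, 257, 255, 255, 256, 257, 257]  (not all equal)
t=37: [287, 287, 288, 287, 287, 287, 287, 288, 287, 287]  (not all equal)
t=38: [254, 253, 252, 253, 254, 254, 253, 252, 253, 254]  (not all equal)
t=39: [285, 285, 284, 285, 285, 285, 285, 284, 285, 285]  (not all equal)
t=40: [256, 256, 256, 256, 256, 256, 256, 256, 256, 256]  (all equal)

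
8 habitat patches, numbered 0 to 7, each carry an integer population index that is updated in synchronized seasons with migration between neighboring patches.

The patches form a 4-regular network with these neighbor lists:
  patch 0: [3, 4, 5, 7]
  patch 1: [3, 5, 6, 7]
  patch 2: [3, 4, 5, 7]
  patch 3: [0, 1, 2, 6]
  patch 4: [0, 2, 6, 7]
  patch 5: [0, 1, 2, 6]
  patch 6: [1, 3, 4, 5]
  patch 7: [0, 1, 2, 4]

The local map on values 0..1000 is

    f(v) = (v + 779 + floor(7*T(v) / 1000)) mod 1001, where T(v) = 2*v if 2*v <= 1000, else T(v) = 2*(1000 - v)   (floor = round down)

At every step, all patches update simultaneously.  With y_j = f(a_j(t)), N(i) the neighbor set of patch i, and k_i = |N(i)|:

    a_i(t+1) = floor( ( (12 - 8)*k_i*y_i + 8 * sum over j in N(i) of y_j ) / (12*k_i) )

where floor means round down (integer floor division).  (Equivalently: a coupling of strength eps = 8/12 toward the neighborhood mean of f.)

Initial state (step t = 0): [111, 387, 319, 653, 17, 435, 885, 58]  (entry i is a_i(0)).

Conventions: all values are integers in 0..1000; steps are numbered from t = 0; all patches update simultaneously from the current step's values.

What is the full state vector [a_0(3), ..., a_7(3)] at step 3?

Answer: [107, 48, 77, 60, 114, 51, 57, 106]

Derivation:
t=0: [111, 387, 319, 653, 17, 435, 885, 58]
t=1: [678, 415, 414, 449, 680, 377, 491, 605]
t=2: [360, 242, 272, 266, 374, 241, 267, 348]
t=3: [107, 48, 77, 60, 114, 51, 57, 106]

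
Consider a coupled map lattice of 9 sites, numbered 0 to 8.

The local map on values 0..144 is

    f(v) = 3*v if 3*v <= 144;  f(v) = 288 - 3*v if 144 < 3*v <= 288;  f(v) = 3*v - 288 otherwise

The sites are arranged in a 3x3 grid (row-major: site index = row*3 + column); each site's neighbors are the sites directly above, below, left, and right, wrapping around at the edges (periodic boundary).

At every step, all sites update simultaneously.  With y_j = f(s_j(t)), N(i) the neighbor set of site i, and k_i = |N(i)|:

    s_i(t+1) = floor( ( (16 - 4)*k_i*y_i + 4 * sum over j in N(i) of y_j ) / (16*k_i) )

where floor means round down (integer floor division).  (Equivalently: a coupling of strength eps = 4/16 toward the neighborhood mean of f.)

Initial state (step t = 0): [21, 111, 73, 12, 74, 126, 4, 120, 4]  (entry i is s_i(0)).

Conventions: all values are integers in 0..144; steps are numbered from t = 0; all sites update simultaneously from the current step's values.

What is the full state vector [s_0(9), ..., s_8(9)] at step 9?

Simulating step by step:
t=0: [21, 111, 73, 12, 74, 126, 4, 120, 4]
t=1: [57, 50, 64, 41, 64, 78, 20, 62, 24]
t=2: [113, 129, 95, 112, 98, 64, 70, 99, 73]
t=3: [52, 78, 21, 50, 20, 79, 69, 22, 63]
t=4: [120, 60, 68, 123, 64, 60, 87, 67, 90]
t=5: [72, 102, 82, 79, 96, 98, 36, 80, 32]
t=6: [67, 23, 43, 49, 7, 16, 97, 49, 84]
t=7: [86, 75, 111, 115, 40, 56, 27, 113, 47]
t=8: [37, 62, 55, 64, 108, 112, 78, 63, 124]
t=9: [106, 99, 113, 87, 48, 57, 64, 91, 83]

Answer: [106, 99, 113, 87, 48, 57, 64, 91, 83]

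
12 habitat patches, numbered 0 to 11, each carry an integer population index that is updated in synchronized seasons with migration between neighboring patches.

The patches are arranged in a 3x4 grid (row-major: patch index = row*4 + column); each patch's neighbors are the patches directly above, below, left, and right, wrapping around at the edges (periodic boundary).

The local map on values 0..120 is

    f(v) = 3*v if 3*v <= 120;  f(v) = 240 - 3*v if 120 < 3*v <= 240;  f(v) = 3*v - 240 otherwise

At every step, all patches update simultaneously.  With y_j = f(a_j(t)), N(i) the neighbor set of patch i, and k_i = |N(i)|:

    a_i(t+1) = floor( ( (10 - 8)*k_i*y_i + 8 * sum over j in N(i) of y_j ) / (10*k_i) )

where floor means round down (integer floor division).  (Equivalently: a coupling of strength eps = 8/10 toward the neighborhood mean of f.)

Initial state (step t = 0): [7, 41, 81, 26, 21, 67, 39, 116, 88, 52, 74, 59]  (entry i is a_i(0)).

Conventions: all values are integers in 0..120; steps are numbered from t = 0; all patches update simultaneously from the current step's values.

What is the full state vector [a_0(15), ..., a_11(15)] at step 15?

Answer: [78, 67, 73, 75, 78, 68, 73, 75, 78, 67, 73, 75]

Derivation:
t=0: [7, 41, 81, 26, 21, 67, 39, 116, 88, 52, 74, 59]
t=1: [60, 52, 66, 54, 51, 84, 57, 85, 51, 56, 57, 58]
t=2: [79, 54, 68, 52, 52, 64, 41, 63, 74, 64, 63, 63]
t=3: [53, 42, 73, 45, 40, 75, 60, 77, 40, 48, 60, 51]
t=4: [108, 65, 72, 60, 69, 81, 33, 76, 100, 81, 64, 76]
t=5: [56, 31, 55, 38, 38, 36, 37, 43, 38, 31, 37, 38]
t=6: [101, 88, 100, 97, 103, 103, 103, 112, 101, 103, 100, 112]
t=7: [54, 57, 52, 73, 72, 60, 70, 76, 72, 57, 70, 73]
t=8: [43, 72, 46, 43, 39, 50, 43, 21, 43, 50, 46, 21]
t=9: [94, 83, 90, 90, 98, 86, 93, 93, 98, 83, 93, 90]
t=10: [37, 21, 29, 34, 41, 25, 33, 38, 37, 25, 29, 38]
t=11: [100, 82, 87, 105, 105, 85, 92, 109, 105, 82, 92, 105]
t=12: [58, 21, 34, 63, 62, 27, 39, 69, 58, 27, 34, 69]
t=13: [60, 78, 87, 57, 60, 79, 87, 57, 60, 78, 87, 57]
t=14: [51, 19, 27, 57, 50, 19, 27, 57, 51, 19, 27, 57]
t=15: [78, 67, 73, 75, 78, 68, 73, 75, 78, 67, 73, 75]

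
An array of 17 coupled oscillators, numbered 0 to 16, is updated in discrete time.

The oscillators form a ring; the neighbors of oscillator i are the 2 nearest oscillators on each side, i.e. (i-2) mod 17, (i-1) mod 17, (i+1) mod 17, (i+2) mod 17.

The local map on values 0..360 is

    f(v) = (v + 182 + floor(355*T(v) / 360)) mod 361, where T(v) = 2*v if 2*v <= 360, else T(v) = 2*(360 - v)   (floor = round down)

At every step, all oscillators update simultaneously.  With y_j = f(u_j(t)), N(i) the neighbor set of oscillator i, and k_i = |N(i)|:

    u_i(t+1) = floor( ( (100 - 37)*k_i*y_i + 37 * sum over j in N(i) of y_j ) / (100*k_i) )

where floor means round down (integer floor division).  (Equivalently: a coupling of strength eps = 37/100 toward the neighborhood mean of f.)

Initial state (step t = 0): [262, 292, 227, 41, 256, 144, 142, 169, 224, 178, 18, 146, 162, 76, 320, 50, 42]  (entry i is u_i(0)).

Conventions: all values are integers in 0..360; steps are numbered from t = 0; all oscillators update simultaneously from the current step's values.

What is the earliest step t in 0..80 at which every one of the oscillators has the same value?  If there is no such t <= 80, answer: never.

Simulating step by step:
t=0: [262, 292, 227, 41, 256, 144, 142, 169, 224, 178, 18, 146, 162, 76, 320, 50, 42]  (not all equal)
t=1: [284, 266, 297, 291, 279, 263, 261, 310, 303, 324, 260, 246, 260, 131, 228, 286, 291]  (not all equal)
t=2: [253, 263, 248, 253, 259, 266, 266, 237, 241, 231, 269, 274, 275, 236, 286, 253, 256]  (not all equal)
t=3: [284, 278, 286, 282, 279, 276, 277, 295, 292, 297, 273, 271, 266, 288, 263, 283, 279]  (not all equal)
t=4: [254, 258, 253, 256, 258, 259, 258, 247, 249, 247, 262, 263, 269, 257, 269, 256, 259]  (not all equal)
t=5: [283, 280, 283, 281, 280, 280, 281, 287, 286, 287, 277, 276, 271, 278, 272, 280, 278]  (not all equal)
t=6: [256, 257, 255, 257, 257, 257, 256, 252, 253, 253, 259, 261, 265, 261, 264, 258, 259]  (not all equal)
t=7: [281, 281, 282, 281, 281, 281, 282, 284, 284, 283, 279, 277, 274, 276, 275, 279, 279]  (not all equal)
t=8: [257, 257, 256, 256, 256, 256, 255, 254, 254, 255, 258, 260, 262, 261, 262, 259, 259]  (not all equal)
t=9: [280, 281, 281, 281, 282, 282, 283, 283, 283, 282, 280, 278, 276, 277, 276, 278, 279]  (not all equal)
t=10: [258, 257, 257, 256, 256, 255, 255, 255, 255, 256, 258, 259, 261, 261, 261, 260, 259]  (not all equal)
t=11: [279, 280, 281, 281, 282, 282, 282, 282, 282, 281, 280, 279, 277, 277, 277, 278, 279]  (not all equal)
t=12: [258, 258, 257, 256, 256, 256, 256, 256, 256, 257, 258, 259, 260, 260, 260, 260, 259]  (not all equal)
t=13: [279, 280, 281, 281, 281, 282, 282, 281, 281, 280, 280, 279, 278, 278, 278, 278, 279]  (not all equal)
t=14: [258, 258, 257, 257, 256, 256, 256, 256, 257, 257, 258, 259, 259, 259, 259, 259, 259]  (not all equal)
t=15: [279, 280, 280, 281, 281, 281, 281, 281, 281, 280, 280, 279, 279, 279, 279, 279, 279]  (not all equal)
t=16: [258, 258, 257, 257, 257, 257, 257, 257, 257, 257, 258, 258, 258, 259, 259, 259, 258]  (not all equal)
t=17: [280, 280, 280, 280, 281, 281, 281, 281, 280, 280, 280, 280, 279, 279, 279, 279, 279]  (not all equal)
t=18: [258, 258, 257, 257, 257, 257, 257, 257, 257, 257, 258, 258, 258, 258, 259, 258, 258]  (not all equal)
t=19: [280, 280, 280, 280, 281, 281, 281, 281, 280, 280, 280, 280, 279, 279, 279, 279, 279]  (not all equal)

Answer: never
Key observation: The state at step 17 reappears at step 19 — the system is in a cycle of period 2 from step 17 on.  No step 0..19 is synchronized, and the cycle repeats forever, so no step up to 80 (or ever) has all oscillators equal.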